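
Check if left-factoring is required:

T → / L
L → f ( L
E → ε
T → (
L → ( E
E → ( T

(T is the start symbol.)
No, left-factoring is not needed

Left-factoring is needed when two productions for the same non-terminal
share a common prefix on the right-hand side.

Productions for T:
  T → / L
  T → (
Productions for L:
  L → f ( L
  L → ( E
Productions for E:
  E → ε
  E → ( T

No common prefixes found.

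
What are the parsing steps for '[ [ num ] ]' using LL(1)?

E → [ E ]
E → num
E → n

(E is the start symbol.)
LL(1) parsing maintains a stack (initially the start symbol over $) and the input. At each step: if the stack top is a terminal, match it against the current input token; if it is a non-terminal N, replace it with the RHS of M[N, lookahead] (the unique production whose predict set contains the lookahead).

Stack is shown with the top on the left.

Stack      Input          Action
--------------------------------
E $        [ [ num ] ] $  output E → [ E ]
[ E ] $    [ [ num ] ] $  match '['
E ] $      [ num ] ] $    output E → [ E ]
[ E ] ] $  [ num ] ] $    match '['
E ] ] $    num ] ] $      output E → num
num ] ] $  num ] ] $      match 'num'
] ] $      ] ] $          match ']'
] $        ] $            match ']'
$          $              accept

The string is accepted.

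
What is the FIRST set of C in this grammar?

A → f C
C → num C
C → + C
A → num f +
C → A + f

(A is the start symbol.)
{ '+', 'f', 'num' }

FIRST sets of the other non-terminals involved (by the same procedure, iterated to a fixed point):
  FIRST(A) = { 'f', 'num' }

From C → num C:
  - num is a terminal: add 'num' and stop
From C → + C:
  - '+' is a terminal: add '+' and stop
From C → A + f:
  - A is a non-terminal: add FIRST(A) \ {ε} = { 'f', 'num' }
    A is not nullable, so stop

Collecting: FIRST(C) = { '+', 'f', 'num' }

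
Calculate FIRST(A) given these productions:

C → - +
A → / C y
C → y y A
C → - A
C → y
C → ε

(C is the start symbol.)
{ '/' }

From A → / C y:
  - '/' is a terminal: add '/' and stop

Collecting: FIRST(A) = { '/' }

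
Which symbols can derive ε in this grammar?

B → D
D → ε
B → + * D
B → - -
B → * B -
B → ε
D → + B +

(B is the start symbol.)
{ 'B', 'D' }

A non-terminal is nullable if it can derive ε (the empty string): either it has an ε-production, or it has a production whose right-hand side consists entirely of nullable non-terminals.

ε-productions: D → ε, B → ε
So D, B are immediately nullable.
Every non-terminal is now nullable.
Nullable = { 'B', 'D' }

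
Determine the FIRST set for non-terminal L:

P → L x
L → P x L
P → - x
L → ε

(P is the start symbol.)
FIRST sets of the other non-terminals involved (by the same procedure, iterated to a fixed point):
  FIRST(P) = { '-', 'x' }

From L → P x L:
  - P is a non-terminal: add FIRST(P) \ {ε} = { '-', 'x' }
    P is not nullable, so stop
From L → ε:
  - ε-production, so ε ∈ FIRST(L)

Collecting: FIRST(L) = { '-', 'x', ε }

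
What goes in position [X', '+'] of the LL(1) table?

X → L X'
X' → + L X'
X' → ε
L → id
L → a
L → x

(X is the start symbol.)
X' → + L X'

To find M[X', '+'], we find productions for X' where '+' is in the predict set (PREDICT(N → α) = (FIRST(α) \ {ε}) ∪ (FOLLOW(N) if α ⇒* ε)).

Relevant sets:
  FOLLOW(X') = { $ }

X' → + L X': PREDICT = { '+' }
  '+' is in predict set, so this production goes in M[X', '+']
X' → ε: PREDICT = { $ }

M[X', '+'] = X' → + L X'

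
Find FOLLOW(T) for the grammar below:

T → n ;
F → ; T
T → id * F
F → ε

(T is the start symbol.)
To compute FOLLOW(T), find every occurrence of T on a right-hand side N → α T β: add FIRST(β) \ {ε}, and if β is empty or nullable also add FOLLOW(N). Iterate to a fixed point.

T is the start symbol, so $ ∈ FOLLOW(T).
In F → ; T: T is at the end, add FOLLOW(F)

The FOLLOW sets referred to above (computed the same way, to a fixed point):
  FOLLOW(F) = { $ }

Taking the union: FOLLOW(T) = { $ }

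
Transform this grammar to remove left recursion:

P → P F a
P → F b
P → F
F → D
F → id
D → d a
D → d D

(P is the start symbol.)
P → F b P'
P → F P'
P' → F a P'
P' → ε
F → D
F → id
D → d a
D → d D

P is directly left-recursive. The standard transformation for
  A → A α₁ | ... | A α_m | β₁ | ... | β_n
is
  A  → β₁ A' | ... | β_n A'
  A' → α₁ A' | ... | α_m A' | ε

P → F b becomes P → F b P'
P → F becomes P → F P'
P → P F a becomes P' → F a P'
Add P' → ε

Productions for other non-terminals are unchanged:
  F → D
  F → id
  D → d a
  D → d D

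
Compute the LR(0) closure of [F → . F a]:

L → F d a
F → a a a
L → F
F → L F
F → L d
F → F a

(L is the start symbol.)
{ [F → . F a], [F → . L F], [F → . L d], [F → . a a a], [L → . F d a], [L → . F] }

Start with: [F → . F a]
  [F → . F a] has the dot before F: add [F → . a a a], [F → . L F], [F → . L d]
  [F → . L F] has the dot before L: add [L → . F d a], [L → . F]
No further items can be added.

CLOSURE = { [F → . F a], [F → . L F], [F → . L d], [F → . a a a], [L → . F d a], [L → . F] }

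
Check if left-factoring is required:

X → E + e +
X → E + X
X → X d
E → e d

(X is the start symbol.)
Left-factoring is needed when two productions for the same non-terminal
share a common prefix on the right-hand side.

Productions for X:
  X → E + e +
  X → E + X
  X → X d

Found common prefix 'E +' in productions for X

Answer: Yes, X has productions with common prefix 'E +'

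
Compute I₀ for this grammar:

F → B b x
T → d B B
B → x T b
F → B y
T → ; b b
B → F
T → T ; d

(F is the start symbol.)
First, augment the grammar with F' → F
I₀ = CLOSURE({ [F' → . F] }):
  [F' → . F] has the dot before F: add [F → . B b x], [F → . B y]
  [F → . B b x] has the dot before B: add [B → . x T b], [B → . F]
No further items can be added.

I₀ = { [B → . F], [B → . x T b], [F → . B b x], [F → . B y], [F' → . F] }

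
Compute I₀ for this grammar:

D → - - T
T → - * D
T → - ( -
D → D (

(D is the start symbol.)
{ [D → . - - T], [D → . D (], [D' → . D] }

First, augment the grammar with D' → D
I₀ = CLOSURE({ [D' → . D] }):
  [D' → . D] has the dot before D: add [D → . - - T], [D → . D (]
No further items can be added.

I₀ = { [D → . - - T], [D → . D (], [D' → . D] }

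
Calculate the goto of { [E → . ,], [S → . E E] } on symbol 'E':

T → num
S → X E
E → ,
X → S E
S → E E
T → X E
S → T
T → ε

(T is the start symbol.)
GOTO(I, 'E') = CLOSURE({ [A → αX.β] : [A → α.Xβ] ∈ I, X = 'E' })

Items with dot before 'E', with the dot advanced:
  [S → . E E] → [S → E . E]
Closure of the advanced items:
  [S → E . E] has the dot before E: add [E → . ,]

GOTO = { [E → . ,], [S → E . E] }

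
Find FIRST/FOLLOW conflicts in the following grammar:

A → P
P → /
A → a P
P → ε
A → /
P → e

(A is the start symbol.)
A FIRST/FOLLOW conflict occurs when a non-terminal N has a nullable alternative N → β (β ⇒* ε) and another alternative N → α with FIRST(α) ∩ FOLLOW(N) ≠ ∅: on such a lookahead the parser cannot decide between expanding α and letting N vanish via β.

Nullable non-terminals: A, P.
FIRST sets used below: FIRST(P) = { '/', 'e', ε }

A: nullable alternative(s) A → P; FOLLOW(A) = { $ }
  A → P: FIRST \ {ε} = { '/', 'e' } — this is the only nullable alternative, skip
  A → a P: FIRST \ {ε} = { 'a' } — disjoint from FOLLOW(A)
  A → /: FIRST \ {ε} = { '/' } — disjoint from FOLLOW(A)

P: nullable alternative(s) P → ε; FOLLOW(P) = { $ }
  P → /: FIRST \ {ε} = { '/' } — disjoint from FOLLOW(P)
  P → ε: FIRST \ {ε} = { } — this is the only nullable alternative, skip
  P → e: FIRST \ {ε} = { 'e' } — disjoint from FOLLOW(P)

No FIRST/FOLLOW conflicts found.

Answer: No FIRST/FOLLOW conflicts.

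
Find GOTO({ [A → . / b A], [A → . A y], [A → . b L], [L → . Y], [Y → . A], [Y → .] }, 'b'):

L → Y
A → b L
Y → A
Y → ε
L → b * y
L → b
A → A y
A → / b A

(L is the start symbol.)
GOTO(I, 'b') = CLOSURE({ [A → αX.β] : [A → α.Xβ] ∈ I, X = 'b' })

Items with dot before 'b', with the dot advanced:
  [A → . b L] → [A → b . L]
Closure of the advanced items:
  [A → b . L] has the dot before L: add [L → . Y], [L → . b * y], [L → . b]
  [L → . Y] has the dot before Y: add [Y → . A], [Y → .]
  [Y → . A] has the dot before A: add [A → . b L], [A → . A y], [A → . / b A]

GOTO = { [A → . / b A], [A → . A y], [A → . b L], [A → b . L], [L → . Y], [L → . b * y], [L → . b], [Y → . A], [Y → .] }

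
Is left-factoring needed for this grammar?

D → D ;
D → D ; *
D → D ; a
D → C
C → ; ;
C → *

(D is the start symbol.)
Yes, D has productions with common prefix 'D ;'

Left-factoring is needed when two productions for the same non-terminal
share a common prefix on the right-hand side.

Productions for D:
  D → D ;
  D → D ; *
  D → D ; a
  D → C
Productions for C:
  C → ; ;
  C → *

Found common prefix 'D ;' in productions for D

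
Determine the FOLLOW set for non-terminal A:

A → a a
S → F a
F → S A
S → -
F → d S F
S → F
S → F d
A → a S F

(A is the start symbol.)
A is the start symbol, so $ ∈ FOLLOW(A).
In F → S A: A is at the end, add FOLLOW(F)

The FOLLOW sets referred to above (computed the same way, to a fixed point):
  FOLLOW(F) = { $, '-', 'a', 'd' }

Taking the union: FOLLOW(A) = { $, '-', 'a', 'd' }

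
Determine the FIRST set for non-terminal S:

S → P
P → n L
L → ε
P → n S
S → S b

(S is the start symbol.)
{ 'n' }

FIRST sets of the other non-terminals involved (by the same procedure, iterated to a fixed point):
  FIRST(P) = { 'n' }

From S → P:
  - P is a non-terminal: add FIRST(P) \ {ε} = { 'n' }
    P is not nullable, so stop
From S → S b:
  - S is the symbol being defined: contributes nothing new
    S is not nullable, so stop

Collecting: FIRST(S) = { 'n' }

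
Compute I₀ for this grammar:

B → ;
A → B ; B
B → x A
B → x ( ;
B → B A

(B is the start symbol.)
{ [B → . ;], [B → . B A], [B → . x ( ;], [B → . x A], [B' → . B] }

First, augment the grammar with B' → B
I₀ = CLOSURE({ [B' → . B] }):
  [B' → . B] has the dot before B: add [B → . ;], [B → . x A], [B → . x ( ;], [B → . B A]
No further items can be added.

I₀ = { [B → . ;], [B → . B A], [B → . x ( ;], [B → . x A], [B' → . B] }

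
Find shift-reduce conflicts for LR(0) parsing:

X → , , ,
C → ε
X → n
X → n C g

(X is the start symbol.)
No shift-reduce conflicts

A shift-reduce conflict occurs when an LR(0) state has both:
  - a complete (reduce) item [A → α .] (dot at the end), and
  - a shift item [B → β . c γ] (dot before a terminal).

Augment with X' → X and build the canonical LR(0) collection (I0 = CLOSURE({[X' → . X]}), then GOTO on every symbol after a dot until no new states appear). It has 8 states:
  I0: { [X → . , , ,], [X → . n C g], [X → . n], [X' → . X] }  — shift
  I1: { [X → , . , ,] }  — shift
  I2: { [X' → X .] }  — accept
  I3: { [C → .], [X → n . C g], [X → n .] }  — 2 reduces
  I4: { [X → n C . g] }  — shift
  I5: { [X → n C g .] }  — reduce
  I6: { [X → , , . ,] }  — shift
  I7: { [X → , , , .] }  — reduce

No state contains both a complete item and a shift item.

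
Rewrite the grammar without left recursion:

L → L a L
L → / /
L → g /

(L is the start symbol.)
L is directly left-recursive. The standard transformation for
  A → A α₁ | ... | A α_m | β₁ | ... | β_n
is
  A  → β₁ A' | ... | β_n A'
  A' → α₁ A' | ... | α_m A' | ε

L → / / becomes L → / / L'
L → g / becomes L → g / L'
L → L a L becomes L' → a L L'
Add L' → ε

Resulting grammar:
L → / / L'
L → g / L'
L' → a L L'
L' → ε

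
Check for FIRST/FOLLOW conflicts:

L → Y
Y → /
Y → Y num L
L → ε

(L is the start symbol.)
A FIRST/FOLLOW conflict occurs when a non-terminal N has a nullable alternative N → β (β ⇒* ε) and another alternative N → α with FIRST(α) ∩ FOLLOW(N) ≠ ∅: on such a lookahead the parser cannot decide between expanding α and letting N vanish via β.

Nullable non-terminals: L.
FIRST sets used below: FIRST(Y) = { '/' }

L: nullable alternative(s) L → ε; FOLLOW(L) = { $, 'num' }
  L → Y: FIRST \ {ε} = { '/' } — disjoint from FOLLOW(L)
  L → ε: FIRST \ {ε} = { } — this is the only nullable alternative, skip

Y has no nullable alternative, so no FIRST/FOLLOW check is needed there.

No FIRST/FOLLOW conflicts found.

Answer: No FIRST/FOLLOW conflicts.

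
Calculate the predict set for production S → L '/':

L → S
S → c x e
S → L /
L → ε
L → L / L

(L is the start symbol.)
PREDICT(S → L '/') = (FIRST(RHS) \ {ε}) ∪ (FOLLOW(S) if ε ∈ FIRST(RHS), i.e. RHS ⇒* ε)
FIRST(L) = { '/', 'c', ε }
FIRST(L '/') = { '/', 'c' }
ε ∉ FIRST(L '/'), so FOLLOW(S) is not added.
PREDICT(S → L '/') = { '/', 'c' }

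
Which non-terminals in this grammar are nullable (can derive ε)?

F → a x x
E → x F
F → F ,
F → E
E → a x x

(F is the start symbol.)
A non-terminal is nullable if it can derive ε (the empty string): either it has an ε-production, or it has a production whose right-hand side consists entirely of nullable non-terminals.

There are no ε-productions, so no non-terminal can derive ε.
No non-terminals are nullable.

Answer: None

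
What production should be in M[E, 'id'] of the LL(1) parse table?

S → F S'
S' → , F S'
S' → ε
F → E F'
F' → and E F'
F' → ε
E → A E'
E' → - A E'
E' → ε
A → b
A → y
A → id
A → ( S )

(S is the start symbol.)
To find M[E, 'id'], we find productions for E where 'id' is in the predict set (PREDICT(N → α) = (FIRST(α) \ {ε}) ∪ (FOLLOW(N) if α ⇒* ε)).

Relevant sets:
  FIRST(A) = { '(', 'b', 'id', 'y' }

E → A E': PREDICT = { '(', 'b', 'id', 'y' }
  'id' is in predict set, so this production goes in M[E, 'id']

M[E, 'id'] = E → A E'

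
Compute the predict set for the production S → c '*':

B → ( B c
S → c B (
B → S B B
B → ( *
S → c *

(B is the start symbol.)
{ 'c' }

PREDICT(S → c '*') = (FIRST(RHS) \ {ε}) ∪ (FOLLOW(S) if ε ∈ FIRST(RHS), i.e. RHS ⇒* ε)
FIRST(c '*') = { 'c' }
ε ∉ FIRST(c '*'), so FOLLOW(S) is not added.
PREDICT(S → c '*') = { 'c' }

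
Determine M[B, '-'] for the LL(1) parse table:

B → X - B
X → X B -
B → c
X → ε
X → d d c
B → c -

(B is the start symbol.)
To find M[B, '-'], we find productions for B where '-' is in the predict set (PREDICT(N → α) = (FIRST(α) \ {ε}) ∪ (FOLLOW(N) if α ⇒* ε)).

Relevant sets:
  FIRST(X) = { '-', 'c', 'd', ε }

B → X - B: PREDICT = { '-', 'c', 'd' }
  '-' is in predict set, so this production goes in M[B, '-']
B → c: PREDICT = { 'c' }
B → c -: PREDICT = { 'c' }

M[B, '-'] = B → X - B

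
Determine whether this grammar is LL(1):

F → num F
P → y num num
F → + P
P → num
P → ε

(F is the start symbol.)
Relevant sets:
  FOLLOW(P) = { $ }

For F:
  PREDICT(F → num F) = { 'num' }
  PREDICT(F → '+' P) = { '+' }
For P:
  PREDICT(P → y num num) = { 'y' }
  PREDICT(P → num) = { 'num' }
  PREDICT(P → ε) = { $ }

All predict sets are disjoint. The grammar IS LL(1).

Answer: Yes, the grammar is LL(1).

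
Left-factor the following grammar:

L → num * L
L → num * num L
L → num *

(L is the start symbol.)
L → num * L'
L' → L
L' → num L
L' → ε

Left-factoring transforms A → αβ₁ | αβ₂ into A → αA' and A' → β₁ | β₂
(α is the longest common prefix among the alternatives). Repeat until
no nonterminal has two alternatives with a common prefix.

Round 1: L has alternatives sharing prefix 'num *'. Introduce L': L → num * L'
  Add: L' → L
  Add: L' → num L
  Add: L' → ε

No remaining common prefixes — done.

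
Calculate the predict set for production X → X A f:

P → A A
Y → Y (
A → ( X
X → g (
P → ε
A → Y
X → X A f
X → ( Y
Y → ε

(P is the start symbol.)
{ '(', 'g' }

PREDICT(X → X A f) = (FIRST(RHS) \ {ε}) ∪ (FOLLOW(X) if ε ∈ FIRST(RHS), i.e. RHS ⇒* ε)
FIRST(X) = { '(', 'g' }
FIRST(X A f) = { '(', 'g' }
ε ∉ FIRST(X A f), so FOLLOW(X) is not added.
PREDICT(X → X A f) = { '(', 'g' }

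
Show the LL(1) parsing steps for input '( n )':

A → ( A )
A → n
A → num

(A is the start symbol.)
LL(1) parsing maintains a stack (initially the start symbol over $) and the input. At each step: if the stack top is a terminal, match it against the current input token; if it is a non-terminal N, replace it with the RHS of M[N, lookahead] (the unique production whose predict set contains the lookahead).

Stack is shown with the top on the left.

Stack    Input    Action
------------------------
A $      ( n ) $  output A → ( A )
( A ) $  ( n ) $  match '('
A ) $    n ) $    output A → n
n ) $    n ) $    match 'n'
) $      ) $      match ')'
$        $        accept

The string is accepted.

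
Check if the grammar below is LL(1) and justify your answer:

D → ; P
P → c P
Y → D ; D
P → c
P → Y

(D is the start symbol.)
A grammar is LL(1) if for each non-terminal N with multiple productions, the predict sets of those productions are pairwise disjoint, where PREDICT(N → α) = (FIRST(α) \ {ε}) ∪ (FOLLOW(N) if α ⇒* ε).

Relevant sets:
  FIRST(Y) = { ';' }

For P:
  PREDICT(P → c P) = { 'c' }
  PREDICT(P → c) = { 'c' }
  PREDICT(P → Y) = { ';' }
D, Y have a single production, so nothing to check there.

Conflict found: Predict set conflict for P: { 'c' }
The grammar is NOT LL(1).

Answer: No. Predict set conflict for P: { 'c' }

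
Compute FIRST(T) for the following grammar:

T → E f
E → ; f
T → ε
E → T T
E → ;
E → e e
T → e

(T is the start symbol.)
To compute FIRST(T), examine every production with T on the left-hand side, reading each right-hand side left to right until a non-nullable symbol is reached.

FIRST sets of the other non-terminals involved (by the same procedure, iterated to a fixed point):
  FIRST(E) = { ';', 'e', 'f', ε }

From T → E f:
  - E is a non-terminal: add FIRST(E) \ {ε} = { ';', 'e', 'f' }
    E is nullable, so continue to the next symbol
  - f is a terminal: add 'f' and stop
From T → ε:
  - ε-production, so ε ∈ FIRST(T)
From T → e:
  - e is a terminal: add 'e' and stop

Collecting: FIRST(T) = { ';', 'e', 'f', ε }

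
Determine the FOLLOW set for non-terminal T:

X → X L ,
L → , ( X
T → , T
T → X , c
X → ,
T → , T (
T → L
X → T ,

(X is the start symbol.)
{ '(', ',' }

In T → , T: T is at the end; this adds FOLLOW(T) to itself — nothing new
In T → , T (: T is followed by '(', add FIRST('(') \ {ε} = { '(' }
In X → T ,: T is followed by ',', add FIRST(',') \ {ε} = { ',' }

Taking the union: FOLLOW(T) = { '(', ',' }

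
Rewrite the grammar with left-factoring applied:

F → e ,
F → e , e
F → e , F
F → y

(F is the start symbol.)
Left-factoring transforms A → αβ₁ | αβ₂ into A → αA' and A' → β₁ | β₂
(α is the longest common prefix among the alternatives). Repeat until
no nonterminal has two alternatives with a common prefix.

Round 1: F has alternatives sharing prefix 'e ,'. Introduce F': F → e , F'
  Add: F' → ε
  Add: F' → e
  Add: F' → F

No remaining common prefixes — done.

Resulting grammar:
F → e , F'
F' → ε
F' → e
F' → F
F → y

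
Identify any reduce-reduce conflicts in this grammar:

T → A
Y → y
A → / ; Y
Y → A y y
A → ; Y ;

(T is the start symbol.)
A reduce-reduce conflict occurs when an LR(0) state has two complete items [A → α .] and [B → β .] — both call for a reduction, and with no lookahead the parser cannot choose between them.

Augment with T' → T and build the canonical LR(0) collection (I0 = CLOSURE({[T' → . T]}), then GOTO on every symbol after a dot until no new states appear). It has 13 states:
  I0: { [A → . / ; Y], [A → . ; Y ;], [T → . A], [T' → . T] }  — shift
  I1: { [A → / . ; Y] }  — shift
  I2: { [A → . / ; Y], [A → . ; Y ;], [A → ; . Y ;], [Y → . A y y], [Y → . y] }  — shift
  I3: { [T → A .] }  — reduce
  I4: { [T' → T .] }  — accept
  I5: { [Y → A . y y] }  — shift
  I6: { [A → ; Y . ;] }  — shift
  I7: { [Y → y .] }  — reduce
  I8: { [A → ; Y ; .] }  — reduce
  I9: { [Y → A y . y] }  — shift
  I10: { [Y → A y y .] }  — reduce
  I11: { [A → . / ; Y], [A → . ; Y ;], [A → / ; . Y], [Y → . A y y], [Y → . y] }  — shift
  I12: { [A → / ; Y .] }  — reduce

No state contains more than one complete item.

Answer: No reduce-reduce conflicts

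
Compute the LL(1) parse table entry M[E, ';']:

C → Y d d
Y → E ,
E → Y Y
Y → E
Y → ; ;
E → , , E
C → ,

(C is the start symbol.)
E → Y Y

To find M[E, ';'], we find productions for E where ';' is in the predict set (PREDICT(N → α) = (FIRST(α) \ {ε}) ∪ (FOLLOW(N) if α ⇒* ε)).

Relevant sets:
  FIRST(Y) = { ',', ';' }

E → Y Y: PREDICT = { ',', ';' }
  ';' is in predict set, so this production goes in M[E, ';']
E → , , E: PREDICT = { ',' }

M[E, ';'] = E → Y Y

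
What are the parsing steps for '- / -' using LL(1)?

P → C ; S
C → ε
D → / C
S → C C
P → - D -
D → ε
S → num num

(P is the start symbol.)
Stack is shown with the top on the left.

Stack    Input    Action
------------------------
P $      - / - $  output P → - D -
- D - $  - / - $  match '-'
D - $    / - $    output D → / C
/ C - $  / - $    match '/'
C - $    - $      output C → ε
- $      - $      match '-'
$        $        accept

The string is accepted.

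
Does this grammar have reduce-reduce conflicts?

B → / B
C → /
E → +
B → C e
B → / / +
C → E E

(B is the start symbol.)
Yes — I10: [B → / / + .] vs [E → + .]

A reduce-reduce conflict occurs when an LR(0) state has two complete items [A → α .] and [B → β .] — both call for a reduction, and with no lookahead the parser cannot choose between them.

Augment with B' → B and build the canonical LR(0) collection (I0 = CLOSURE({[B' → . B]}), then GOTO on every symbol after a dot until no new states appear). It has 11 states:
  I0: { [B → . / / +], [B → . / B], [B → . C e], [B' → . B], [C → . /], [C → . E E], [E → . +] }  — shift
  I1: { [E → + .] }  — reduce
  I2: { [B → . / / +], [B → . / B], [B → . C e], [B → / . / +], [B → / . B], [C → . /], [C → . E E], [C → / .], [E → . +] }  — shift, reduce
  I3: { [B' → B .] }  — accept
  I4: { [B → C . e] }  — shift
  I5: { [C → E . E], [E → . +] }  — shift
  I6: { [C → E E .] }  — reduce
  I7: { [B → C e .] }  — reduce
  I8: { [B → . / / +], [B → . / B], [B → . C e], [B → / . / +], [B → / . B], [B → / / . +], [C → . /], [C → . E E], [C → / .], [E → . +] }  — shift, reduce
  I9: { [B → / B .] }  — reduce
  I10: { [B → / / + .], [E → + .] }  — 2 reduces

I10 contains complete items [B → / / + .], [E → + .] — reduce-reduce conflict.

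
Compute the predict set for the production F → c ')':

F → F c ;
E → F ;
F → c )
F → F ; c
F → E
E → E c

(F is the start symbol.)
PREDICT(F → c ')') = (FIRST(RHS) \ {ε}) ∪ (FOLLOW(F) if ε ∈ FIRST(RHS), i.e. RHS ⇒* ε)
FIRST(c ')') = { 'c' }
ε ∉ FIRST(c ')'), so FOLLOW(F) is not added.
PREDICT(F → c ')') = { 'c' }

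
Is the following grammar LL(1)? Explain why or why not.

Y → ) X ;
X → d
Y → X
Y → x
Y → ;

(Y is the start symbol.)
Yes, the grammar is LL(1).

A grammar is LL(1) if for each non-terminal N with multiple productions, the predict sets of those productions are pairwise disjoint, where PREDICT(N → α) = (FIRST(α) \ {ε}) ∪ (FOLLOW(N) if α ⇒* ε).

Relevant sets:
  FIRST(X) = { 'd' }

For Y:
  PREDICT(Y → ')' X ';') = { ')' }
  PREDICT(Y → X) = { 'd' }
  PREDICT(Y → x) = { 'x' }
  PREDICT(Y → ';') = { ';' }
X has a single production, so nothing to check there.

All predict sets are disjoint. The grammar IS LL(1).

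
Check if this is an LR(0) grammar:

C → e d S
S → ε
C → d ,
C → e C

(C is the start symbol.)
No. Shift-reduce conflict between [S → .] and [C → d . ,]

A grammar is LR(0) if no state in the canonical LR(0) collection has:
  - both a shift item (dot before a terminal) and a complete item (shift-reduce conflict), or
  - two or more complete items (reduce-reduce conflict; the accept item [C' → C .] counts as a complete item here).

Augment with C' → C and build the canonical LR(0) collection (I0 = CLOSURE({[C' → . C]}), then GOTO on every symbol after a dot until no new states appear). It has 8 states:
  I0: { [C → . d ,], [C → . e C], [C → . e d S], [C' → . C] }  — shift
  I1: { [C' → C .] }  — accept
  I2: { [C → d . ,] }  — shift
  I3: { [C → . d ,], [C → . e C], [C → . e d S], [C → e . C], [C → e . d S] }  — shift
  I4: { [C → e C .] }  — reduce
  I5: { [C → d . ,], [C → e d . S], [S → .] }  — shift, reduce
  I6: { [C → d , .] }  — reduce
  I7: { [C → e d S .] }  — reduce

Conflict in state I5:
  Shift-reduce conflict between [S → .] and [C → d . ,]
So the grammar is NOT LR(0).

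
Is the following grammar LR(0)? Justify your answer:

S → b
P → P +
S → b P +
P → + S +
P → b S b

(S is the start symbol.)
No. Shift-reduce conflict between [S → b .] and [P → . + S +]

Augment with S' → S and build the canonical LR(0) collection (I0 = CLOSURE({[S' → . S]}), then GOTO on every symbol after a dot until no new states appear). It has 11 states:
  I0: { [S → . b P +], [S → . b], [S' → . S] }  — shift
  I1: { [S' → S .] }  — accept
  I2: { [P → . + S +], [P → . P +], [P → . b S b], [S → b . P +], [S → b .] }  — shift, reduce
  I3: { [P → + . S +], [S → . b P +], [S → . b] }  — shift
  I4: { [P → P . +], [S → b P . +] }  — shift
  I5: { [P → b . S b], [S → . b P +], [S → . b] }  — shift
  I6: { [P → b S . b] }  — shift
  I7: { [P → b S b .] }  — reduce
  I8: { [P → P + .], [S → b P + .] }  — 2 reduces
  I9: { [P → + S . +] }  — shift
  I10: { [P → + S + .] }  — reduce

Conflict in state I2:
  Shift-reduce conflict between [S → b .] and [P → . + S +]
So the grammar is NOT LR(0).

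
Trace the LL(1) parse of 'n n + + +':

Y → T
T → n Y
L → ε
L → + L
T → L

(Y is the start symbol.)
LL(1) parsing maintains a stack (initially the start symbol over $) and the input. At each step: if the stack top is a terminal, match it against the current input token; if it is a non-terminal N, replace it with the RHS of M[N, lookahead] (the unique production whose predict set contains the lookahead).

Stack is shown with the top on the left.

Stack  Input        Action
--------------------------
Y $    n n + + + $  output Y → T
T $    n n + + + $  output T → n Y
n Y $  n n + + + $  match 'n'
Y $    n + + + $    output Y → T
T $    n + + + $    output T → n Y
n Y $  n + + + $    match 'n'
Y $    + + + $      output Y → T
T $    + + + $      output T → L
L $    + + + $      output L → + L
+ L $  + + + $      match '+'
L $    + + $        output L → + L
+ L $  + + $        match '+'
L $    + $          output L → + L
+ L $  + $          match '+'
L $    $            output L → ε
$      $            accept

The string is accepted.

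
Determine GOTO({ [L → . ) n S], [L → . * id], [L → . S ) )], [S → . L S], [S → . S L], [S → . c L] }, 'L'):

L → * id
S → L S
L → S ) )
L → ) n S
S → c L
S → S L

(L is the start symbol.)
{ [L → . ) n S], [L → . * id], [L → . S ) )], [S → . L S], [S → . S L], [S → . c L], [S → L . S] }

GOTO(I, 'L') = CLOSURE({ [A → αX.β] : [A → α.Xβ] ∈ I, X = 'L' })

Items with dot before 'L', with the dot advanced:
  [S → . L S] → [S → L . S]
Closure of the advanced items:
  [S → L . S] has the dot before S: add [S → . L S], [S → . c L], [S → . S L]
  [S → . L S] has the dot before L: add [L → . * id], [L → . S ) )], [L → . ) n S]

GOTO = { [L → . ) n S], [L → . * id], [L → . S ) )], [S → . L S], [S → . S L], [S → . c L], [S → L . S] }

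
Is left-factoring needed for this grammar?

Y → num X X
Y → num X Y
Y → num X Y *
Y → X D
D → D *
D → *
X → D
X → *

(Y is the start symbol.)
Yes, Y has productions with common prefix 'num X'

Left-factoring is needed when two productions for the same non-terminal
share a common prefix on the right-hand side.

Productions for Y:
  Y → num X X
  Y → num X Y
  Y → num X Y *
  Y → X D
Productions for D:
  D → D *
  D → *
Productions for X:
  X → D
  X → *

Found common prefix 'num X' in productions for Y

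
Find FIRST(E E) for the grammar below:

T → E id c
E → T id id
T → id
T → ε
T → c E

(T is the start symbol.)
FIRST sets of the non-terminals involved (from the grammar, by fixed-point iteration):
  FIRST(E) = { 'c', 'id' }

To compute FIRST(E E), process the symbols left to right:
Symbol E is a non-terminal. Add FIRST(E) \ {ε} = { 'c', 'id' }
E is not nullable (ε ∉ FIRST(E)), so stop here.
FIRST(E E) = { 'c', 'id' }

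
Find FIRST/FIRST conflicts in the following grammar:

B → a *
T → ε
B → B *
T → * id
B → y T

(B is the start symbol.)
Yes. B → a '*' / B → B '*' on { 'a' }; B → B '*' / B → y T on { 'y' }

FIRST sets of the non-terminals at (or reachable through a nullable prefix from) the front of some alternative:
  FIRST(B) = { 'a', 'y' }

Productions for B:
  B → a *: FIRST = { 'a' }
  B → B *: FIRST = { 'a', 'y' }
  B → y T: FIRST = { 'y' }
Productions for T:
  T → ε: FIRST = { ε }
  T → * id: FIRST = { '*' }

Conflict for B: B → a * and B → B *
  Overlap: { 'a' }
Conflict for B: B → B * and B → y T
  Overlap: { 'y' }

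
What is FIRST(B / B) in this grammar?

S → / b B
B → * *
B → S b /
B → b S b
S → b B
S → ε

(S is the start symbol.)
FIRST sets of the non-terminals involved (from the grammar, by fixed-point iteration):
  FIRST(B) = { '*', '/', 'b' }

To compute FIRST(B / B), process the symbols left to right:
Symbol B is a non-terminal. Add FIRST(B) \ {ε} = { '*', '/', 'b' }
B is not nullable (ε ∉ FIRST(B)), so stop here.
FIRST(B / B) = { '*', '/', 'b' }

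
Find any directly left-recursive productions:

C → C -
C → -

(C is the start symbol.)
C → C -: LEFT RECURSIVE (starts with C)
C → -: starts with '-'

The grammar has direct left recursion on: C.

Answer: Yes, C is left-recursive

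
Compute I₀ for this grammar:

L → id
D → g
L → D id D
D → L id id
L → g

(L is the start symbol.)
First, augment the grammar with L' → L
I₀ = CLOSURE({ [L' → . L] }):
  [L' → . L] has the dot before L: add [L → . id], [L → . D id D], [L → . g]
  [L → . D id D] has the dot before D: add [D → . g], [D → . L id id]
No further items can be added.

I₀ = { [D → . L id id], [D → . g], [L → . D id D], [L → . g], [L → . id], [L' → . L] }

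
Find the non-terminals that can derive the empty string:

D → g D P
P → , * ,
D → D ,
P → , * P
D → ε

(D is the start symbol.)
ε-productions: D → ε
So D is immediately nullable.
No further non-terminal can be added: every production for the remaining non-terminals contains a terminal or a non-nullable non-terminal.
Nullable = { 'D' }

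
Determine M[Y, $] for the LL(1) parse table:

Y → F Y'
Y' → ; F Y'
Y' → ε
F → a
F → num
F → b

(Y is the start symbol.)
To find M[Y, $], we find productions for Y where $ is in the predict set (PREDICT(N → α) = (FIRST(α) \ {ε}) ∪ (FOLLOW(N) if α ⇒* ε)).

Relevant sets:
  FIRST(F) = { 'a', 'b', 'num' }

Y → F Y': PREDICT = { 'a', 'b', 'num' }

M[Y, $] is empty (no production applies)

Answer: Empty (error entry)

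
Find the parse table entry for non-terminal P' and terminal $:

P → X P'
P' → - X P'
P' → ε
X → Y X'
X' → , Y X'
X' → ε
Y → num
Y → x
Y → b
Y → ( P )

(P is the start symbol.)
To find M[P', $], we find productions for P' where $ is in the predict set (PREDICT(N → α) = (FIRST(α) \ {ε}) ∪ (FOLLOW(N) if α ⇒* ε)).

Relevant sets:
  FOLLOW(P') = { $, ')' }

P' → - X P': PREDICT = { '-' }
P' → ε: PREDICT = { $, ')' }
  $ is in predict set, so this production goes in M[P', $]

M[P', $] = P' → ε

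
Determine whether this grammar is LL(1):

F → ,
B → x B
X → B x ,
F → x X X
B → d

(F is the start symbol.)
Yes, the grammar is LL(1).

A grammar is LL(1) if for each non-terminal N with multiple productions, the predict sets of those productions are pairwise disjoint, where PREDICT(N → α) = (FIRST(α) \ {ε}) ∪ (FOLLOW(N) if α ⇒* ε).

For F:
  PREDICT(F → ',') = { ',' }
  PREDICT(F → x X X) = { 'x' }
For B:
  PREDICT(B → x B) = { 'x' }
  PREDICT(B → d) = { 'd' }
X has a single production, so nothing to check there.

All predict sets are disjoint. The grammar IS LL(1).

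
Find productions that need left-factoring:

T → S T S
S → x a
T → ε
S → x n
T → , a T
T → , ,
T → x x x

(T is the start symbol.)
Left-factoring is needed when two productions for the same non-terminal
share a common prefix on the right-hand side.

Productions for T:
  T → S T S
  T → ε
  T → , a T
  T → , ,
  T → x x x
Productions for S:
  S → x a
  S → x n

Found common prefix ',' in productions for T
Found common prefix 'x' in productions for S

Answer: Yes, T has productions with common prefix ','; S has productions with common prefix 'x'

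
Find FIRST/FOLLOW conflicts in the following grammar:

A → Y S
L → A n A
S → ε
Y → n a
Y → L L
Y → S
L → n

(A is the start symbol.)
Yes. Y → n a with FOLLOW(Y) on { 'n' }; Y → L L with FOLLOW(Y) on { 'n' }

Nullable non-terminals: A, S, Y.
FIRST sets used below: FIRST(L) = { 'n' }, FIRST(S) = { ε }
A has a nullable alternative but only one production, so nothing to check.
S has a nullable alternative but only one production, so nothing to check.

Y: nullable alternative(s) Y → S; FOLLOW(Y) = { $, 'n' }
  Y → n a: FIRST \ {ε} = { 'n' } — overlaps FOLLOW(Y) on { 'n' }: CONFLICT
  Y → L L: FIRST \ {ε} = { 'n' } — overlaps FOLLOW(Y) on { 'n' }: CONFLICT
  Y → S: FIRST \ {ε} = { } — this is the only nullable alternative, skip

L has no nullable alternative, so no FIRST/FOLLOW check is needed there.

So the grammar has 2 FIRST/FOLLOW conflicts (marked CONFLICT above).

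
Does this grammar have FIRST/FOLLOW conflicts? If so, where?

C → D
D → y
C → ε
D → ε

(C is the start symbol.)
Nullable non-terminals: C, D.
FIRST sets used below: FIRST(D) = { 'y', ε }

C: nullable alternative(s) C → D, C → ε; FOLLOW(C) = { $ }
  C → D: FIRST \ {ε} = { 'y' } — disjoint from FOLLOW(C)
  C → ε: FIRST \ {ε} = { } — disjoint from FOLLOW(C)

D: nullable alternative(s) D → ε; FOLLOW(D) = { $ }
  D → y: FIRST \ {ε} = { 'y' } — disjoint from FOLLOW(D)
  D → ε: FIRST \ {ε} = { } — this is the only nullable alternative, skip

No FIRST/FOLLOW conflicts found.

Answer: No FIRST/FOLLOW conflicts.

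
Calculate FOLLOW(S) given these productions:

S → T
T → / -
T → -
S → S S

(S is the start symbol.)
{ $, '-', '/' }

To compute FOLLOW(S), find every occurrence of S on a right-hand side N → α S β: add FIRST(β) \ {ε}, and if β is empty or nullable also add FOLLOW(N). Iterate to a fixed point.

S is the start symbol, so $ ∈ FOLLOW(S).
In S → S S: S is followed by S, add FIRST(S) \ {ε} = { '-', '/' }
In S → S S: S is at the end; this adds FOLLOW(S) to itself — nothing new

Taking the union: FOLLOW(S) = { $, '-', '/' }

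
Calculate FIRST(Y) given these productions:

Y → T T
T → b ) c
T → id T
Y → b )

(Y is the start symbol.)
{ 'b', 'id' }

To compute FIRST(Y), examine every production with Y on the left-hand side, reading each right-hand side left to right until a non-nullable symbol is reached.

FIRST sets of the other non-terminals involved (by the same procedure, iterated to a fixed point):
  FIRST(T) = { 'b', 'id' }

From Y → T T:
  - T is a non-terminal: add FIRST(T) \ {ε} = { 'b', 'id' }
    T is not nullable, so stop
From Y → b ):
  - b is a terminal: add 'b' and stop

Collecting: FIRST(Y) = { 'b', 'id' }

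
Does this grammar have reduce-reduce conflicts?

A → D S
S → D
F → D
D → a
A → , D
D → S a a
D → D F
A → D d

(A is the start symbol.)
Augment with A' → A and build the canonical LR(0) collection (I0 = CLOSURE({[A' → . A]}), then GOTO on every symbol after a dot until no new states appear). It has 13 states:
  I0: { [A → . , D], [A → . D S], [A → . D d], [A' → . A], [D → . D F], [D → . S a a], [D → . a], [S → . D] }  — shift
  I1: { [A → , . D], [D → . D F], [D → . S a a], [D → . a], [S → . D] }  — shift
  I2: { [A' → A .] }  — accept
  I3: { [A → D . S], [A → D . d], [D → . D F], [D → . S a a], [D → . a], [D → D . F], [F → . D], [S → . D], [S → D .] }  — shift, reduce
  I4: { [D → S . a a] }  — shift
  I5: { [D → a .] }  — reduce
  I6: { [D → S a . a] }  — shift
  I7: { [D → S a a .] }  — reduce
  I8: { [D → . D F], [D → . S a a], [D → . a], [D → D . F], [F → . D], [F → D .], [S → . D], [S → D .] }  — shift, 2 reduces
  I9: { [D → D F .] }  — reduce
  I10: { [A → D S .], [D → S . a a] }  — shift, reduce
  I11: { [A → D d .] }  — reduce
  I12: { [A → , D .], [D → . D F], [D → . S a a], [D → . a], [D → D . F], [F → . D], [S → . D], [S → D .] }  — shift, 2 reduces

I8 contains complete items [F → D .], [S → D .] — reduce-reduce conflict.
I12 contains complete items [A → , D .], [S → D .] — reduce-reduce conflict.

Answer: Yes — I8: [F → D .] vs [S → D .]; I12: [A → , D .] vs [S → D .]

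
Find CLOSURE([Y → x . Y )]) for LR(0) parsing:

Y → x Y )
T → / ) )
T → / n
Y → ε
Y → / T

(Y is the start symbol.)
{ [Y → . / T], [Y → . x Y )], [Y → .], [Y → x . Y )] }

To compute CLOSURE, for each item [A → α.Bβ] where B is a non-terminal, add [B → .γ] for all productions B → γ; repeat for the newly added items until nothing changes.

Start with: [Y → x . Y )]
  [Y → x . Y )] has the dot before Y: add [Y → . x Y )], [Y → .], [Y → . / T]
No further items can be added.

CLOSURE = { [Y → . / T], [Y → . x Y )], [Y → .], [Y → x . Y )] }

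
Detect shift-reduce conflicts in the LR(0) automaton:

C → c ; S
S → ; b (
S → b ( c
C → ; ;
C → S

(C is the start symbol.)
A shift-reduce conflict occurs when an LR(0) state has both:
  - a complete (reduce) item [A → α .] (dot at the end), and
  - a shift item [B → β . c γ] (dot before a terminal).

Augment with C' → C and build the canonical LR(0) collection (I0 = CLOSURE({[C' → . C]}), then GOTO on every symbol after a dot until no new states appear). It has 14 states:
  I0: { [C → . ; ;], [C → . S], [C → . c ; S], [C' → . C], [S → . ; b (], [S → . b ( c] }  — shift
  I1: { [C → ; . ;], [S → ; . b (] }  — shift
  I2: { [C' → C .] }  — accept
  I3: { [C → S .] }  — reduce
  I4: { [S → b . ( c] }  — shift
  I5: { [C → c . ; S] }  — shift
  I6: { [C → c ; . S], [S → . ; b (], [S → . b ( c] }  — shift
  I7: { [S → ; . b (] }  — shift
  I8: { [C → c ; S .] }  — reduce
  I9: { [S → ; b . (] }  — shift
  I10: { [S → ; b ( .] }  — reduce
  I11: { [S → b ( . c] }  — shift
  I12: { [S → b ( c .] }  — reduce
  I13: { [C → ; ; .] }  — reduce

No state contains both a complete item and a shift item.

Answer: No shift-reduce conflicts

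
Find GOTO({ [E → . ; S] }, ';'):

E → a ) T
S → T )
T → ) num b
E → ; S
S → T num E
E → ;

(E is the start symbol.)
{ [E → ; . S], [S → . T )], [S → . T num E], [T → . ) num b] }

GOTO(I, ';') = CLOSURE({ [A → αX.β] : [A → α.Xβ] ∈ I, X = ';' })

Items with dot before ';', with the dot advanced:
  [E → . ; S] → [E → ; . S]
Closure of the advanced items:
  [E → ; . S] has the dot before S: add [S → . T )], [S → . T num E]
  [S → . T )] has the dot before T: add [T → . ) num b]

GOTO = { [E → ; . S], [S → . T )], [S → . T num E], [T → . ) num b] }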